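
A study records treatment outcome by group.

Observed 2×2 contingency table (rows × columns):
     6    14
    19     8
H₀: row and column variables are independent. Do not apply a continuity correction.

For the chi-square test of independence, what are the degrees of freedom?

df = (r−1)(c−1) = (2−1)·(2−1) = 1

degrees of freedom = 1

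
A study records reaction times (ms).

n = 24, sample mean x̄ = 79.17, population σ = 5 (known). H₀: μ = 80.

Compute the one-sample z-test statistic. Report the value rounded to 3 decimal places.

test statistic = -0.813

SE = σ/√n = 5/√24 = 1.0206
z = (x̄−μ₀)/SE = (79.17−80)/1.0206 = -0.8132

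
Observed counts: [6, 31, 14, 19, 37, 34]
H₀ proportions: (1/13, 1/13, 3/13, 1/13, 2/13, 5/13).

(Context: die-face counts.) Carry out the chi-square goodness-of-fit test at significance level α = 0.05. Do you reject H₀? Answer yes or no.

reject H₀: yes

n = 141; E_i = n·p_i = [10.85, 10.85, 32.54, 10.85, 21.69, 54.23]
χ² = (6−10.85)²/10.85 + (31−10.85)²/10.85 + (14−32.54)²/32.54 + (19−10.85)²/10.85 + (37−21.69)²/21.69 + (34−54.23)²/54.23 = 74.6556
df = 5
p-value (upper-tail) = 0.00000
At α=0.05: p < α → reject H₀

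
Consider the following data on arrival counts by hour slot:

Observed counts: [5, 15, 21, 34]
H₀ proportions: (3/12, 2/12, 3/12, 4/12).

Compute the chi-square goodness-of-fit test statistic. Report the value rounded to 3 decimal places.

n = 75; E_i = n·p_i = [18.75, 12.50, 18.75, 25.00]
χ² = (5−18.75)²/18.75 + (15−12.50)²/12.50 + (21−18.75)²/18.75 + (34−25.00)²/25.00 = 14.0933
df = 3

test statistic = 14.093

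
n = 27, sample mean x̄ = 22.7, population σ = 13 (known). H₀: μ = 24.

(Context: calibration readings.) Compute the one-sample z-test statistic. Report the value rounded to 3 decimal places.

test statistic = -0.520

SE = σ/√n = 13/√27 = 2.5019
z = (x̄−μ₀)/SE = (22.7−24)/2.5019 = -0.5196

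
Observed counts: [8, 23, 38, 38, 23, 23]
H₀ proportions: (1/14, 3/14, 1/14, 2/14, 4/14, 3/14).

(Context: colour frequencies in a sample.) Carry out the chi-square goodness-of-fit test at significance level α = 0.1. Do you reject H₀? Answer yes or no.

n = 153; E_i = n·p_i = [10.93, 32.79, 10.93, 21.86, 43.71, 32.79]
χ² = (8−10.93)²/10.93 + (23−32.79)²/32.79 + (38−10.93)²/10.93 + (38−21.86)²/21.86 + (23−43.71)²/43.71 + (23−32.79)²/32.79 = 95.4237
df = 5
p-value (upper-tail) = 0.00000
At α=0.1: p < α → reject H₀

reject H₀: yes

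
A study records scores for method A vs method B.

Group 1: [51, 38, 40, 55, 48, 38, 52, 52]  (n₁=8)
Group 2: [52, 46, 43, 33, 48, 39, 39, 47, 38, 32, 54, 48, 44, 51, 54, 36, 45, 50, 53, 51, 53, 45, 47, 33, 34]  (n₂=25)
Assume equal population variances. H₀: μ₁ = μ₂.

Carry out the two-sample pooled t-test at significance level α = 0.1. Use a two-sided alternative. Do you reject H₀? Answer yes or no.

reject H₀: no

x̄₁=46.750, s₁=6.985, n₁=8
x̄₂=44.600, s₂=7.200, n₂=25
s_p² = [7·6.985² + 24·7.200²]/31 = 51.1452
SE = √(s_p²·(1/8+1/25)) = 2.9050
t = (46.750−44.600)/2.9050 = 0.7401
df = 31
p-value (two-sided) = 0.46480
At α=0.1: p ≥ α → fail to reject H₀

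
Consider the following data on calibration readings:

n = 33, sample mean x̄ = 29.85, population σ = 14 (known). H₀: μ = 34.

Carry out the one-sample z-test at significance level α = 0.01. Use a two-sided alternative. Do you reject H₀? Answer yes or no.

SE = σ/√n = 14/√33 = 2.4371
z = (x̄−μ₀)/SE = (29.85−34)/2.4371 = -1.7029
p-value (two-sided) = 0.08860
At α=0.01: p ≥ α → fail to reject H₀

reject H₀: no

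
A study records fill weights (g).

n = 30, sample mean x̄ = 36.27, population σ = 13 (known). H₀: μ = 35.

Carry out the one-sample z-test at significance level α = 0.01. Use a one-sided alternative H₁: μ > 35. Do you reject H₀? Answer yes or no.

reject H₀: no

SE = σ/√n = 13/√30 = 2.3735
z = (x̄−μ₀)/SE = (36.27−35)/2.3735 = 0.5351
p-value (one-sided, H₁ greater) = 0.29630
At α=0.01: p ≥ α → fail to reject H₀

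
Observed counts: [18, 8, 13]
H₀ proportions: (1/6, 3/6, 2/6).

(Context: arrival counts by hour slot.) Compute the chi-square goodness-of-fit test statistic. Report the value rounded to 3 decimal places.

test statistic = 27.128

n = 39; E_i = n·p_i = [6.50, 19.50, 13.00]
χ² = (18−6.50)²/6.50 + (8−19.50)²/19.50 + (13−13.00)²/13.00 = 27.1282
df = 2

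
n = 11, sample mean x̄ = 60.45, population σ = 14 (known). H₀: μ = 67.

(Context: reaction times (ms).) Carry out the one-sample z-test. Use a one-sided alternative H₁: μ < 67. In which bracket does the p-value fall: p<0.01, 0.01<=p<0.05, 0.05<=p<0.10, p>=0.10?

SE = σ/√n = 14/√11 = 4.2212
z = (x̄−μ₀)/SE = (60.45−67)/4.2212 = -1.5517
p-value (one-sided, H₁ less) = 0.06037
→ bracket: 0.05<=p<0.10

p-value bracket: 0.05<=p<0.10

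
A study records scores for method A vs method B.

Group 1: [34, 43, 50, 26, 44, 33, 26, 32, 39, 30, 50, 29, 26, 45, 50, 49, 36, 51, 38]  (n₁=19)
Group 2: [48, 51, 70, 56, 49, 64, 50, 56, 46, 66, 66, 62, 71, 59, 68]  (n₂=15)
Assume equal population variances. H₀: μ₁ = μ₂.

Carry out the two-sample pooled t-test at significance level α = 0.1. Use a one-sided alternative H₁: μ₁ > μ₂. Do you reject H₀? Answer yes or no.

x̄₁=38.474, s₁=9.088, n₁=19
x̄₂=58.800, s₂=8.579, n₂=15
s_p² = [18·9.088² + 14·8.579²]/32 = 78.6605
SE = √(s_p²·(1/19+1/15)) = 3.0633
t = (38.474−58.800)/3.0633 = -6.6353
df = 32
p-value (one-sided, H₁ greater) = 1.00000
At α=0.1: p ≥ α → fail to reject H₀

reject H₀: no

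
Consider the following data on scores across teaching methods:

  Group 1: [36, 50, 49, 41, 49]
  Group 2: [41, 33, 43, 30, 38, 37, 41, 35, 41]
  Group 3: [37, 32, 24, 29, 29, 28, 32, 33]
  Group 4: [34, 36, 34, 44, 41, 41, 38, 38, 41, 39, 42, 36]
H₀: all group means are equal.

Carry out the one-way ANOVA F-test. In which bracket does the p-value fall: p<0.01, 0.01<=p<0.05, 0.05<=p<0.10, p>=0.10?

p-value bracket: p<0.01

Group means [45.00, 37.67, 30.50, 38.67], grand mean 37.412
SSB = Σnᵢ(x̄ᵢ−x̄)² = 689.569; SSW = ΣΣ(x−x̄ᵢ)² = 524.667
MSB = 689.569/3 = 229.8562; MSW = 524.667/30 = 17.4889
F = MSB/MSW = 13.1430
df = (3, 30)
p-value (upper-tail) = 0.00001
→ bracket: p<0.01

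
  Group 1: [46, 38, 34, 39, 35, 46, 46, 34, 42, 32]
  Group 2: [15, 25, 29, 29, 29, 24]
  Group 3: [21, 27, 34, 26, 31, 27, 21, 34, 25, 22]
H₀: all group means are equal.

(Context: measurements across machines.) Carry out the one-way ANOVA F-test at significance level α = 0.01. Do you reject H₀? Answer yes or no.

Group means [39.20, 25.17, 26.80], grand mean 31.192
SSB = Σnᵢ(x̄ᵢ−x̄)² = 1052.005; SSW = ΣΣ(x−x̄ᵢ)² = 636.033
MSB = 1052.005/2 = 526.0026; MSW = 636.033/23 = 27.6536
F = MSB/MSW = 19.0211
df = (2, 23)
p-value (upper-tail) = 0.00001
At α=0.01: p < α → reject H₀

reject H₀: yes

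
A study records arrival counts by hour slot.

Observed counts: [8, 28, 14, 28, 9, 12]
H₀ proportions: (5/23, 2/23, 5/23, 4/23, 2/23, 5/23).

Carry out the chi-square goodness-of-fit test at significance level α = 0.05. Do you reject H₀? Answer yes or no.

n = 99; E_i = n·p_i = [21.52, 8.61, 21.52, 17.22, 8.61, 21.52]
χ² = (8−21.52)²/21.52 + (28−8.61)²/8.61 + (14−21.52)²/21.52 + (28−17.22)²/17.22 + (9−8.61)²/8.61 + (12−21.52)²/21.52 = 65.7869
df = 5
p-value (upper-tail) = 0.00000
At α=0.05: p < α → reject H₀

reject H₀: yes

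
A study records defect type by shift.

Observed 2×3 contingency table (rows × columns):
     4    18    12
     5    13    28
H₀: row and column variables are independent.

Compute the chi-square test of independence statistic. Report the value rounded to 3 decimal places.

test statistic = 5.645

Row totals [34, 46], col totals [9, 31, 40], n=80
χ² = (4−3.83)²/3.83 + (18−13.18)²/13.18 + (12−17.00)²/17.00 + (5−5.17)²/5.17 + (13−17.82)²/17.82 + (28−23.00)²/23.00 = 5.6446
df = 2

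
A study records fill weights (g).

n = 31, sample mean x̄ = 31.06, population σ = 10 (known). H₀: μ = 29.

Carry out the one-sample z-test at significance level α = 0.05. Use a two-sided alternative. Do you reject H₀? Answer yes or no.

reject H₀: no

SE = σ/√n = 10/√31 = 1.7961
z = (x̄−μ₀)/SE = (31.06−29)/1.7961 = 1.1470
p-value (two-sided) = 0.25140
At α=0.05: p ≥ α → fail to reject H₀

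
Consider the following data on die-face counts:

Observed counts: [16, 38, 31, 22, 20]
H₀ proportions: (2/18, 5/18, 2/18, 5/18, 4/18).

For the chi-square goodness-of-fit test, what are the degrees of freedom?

df = k − 1 = 5 − 1 = 4

degrees of freedom = 4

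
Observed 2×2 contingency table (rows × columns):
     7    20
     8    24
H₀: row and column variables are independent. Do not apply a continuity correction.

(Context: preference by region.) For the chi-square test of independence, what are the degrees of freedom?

degrees of freedom = 1

df = (r−1)(c−1) = (2−1)·(2−1) = 1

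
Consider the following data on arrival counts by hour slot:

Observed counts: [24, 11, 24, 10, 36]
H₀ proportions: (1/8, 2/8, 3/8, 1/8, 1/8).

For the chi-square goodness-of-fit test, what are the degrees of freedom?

degrees of freedom = 4

df = k − 1 = 5 − 1 = 4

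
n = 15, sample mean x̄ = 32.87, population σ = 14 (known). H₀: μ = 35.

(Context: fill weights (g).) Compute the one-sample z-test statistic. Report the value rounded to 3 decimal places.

SE = σ/√n = 14/√15 = 3.6148
z = (x̄−μ₀)/SE = (32.87−35)/3.6148 = -0.5892

test statistic = -0.589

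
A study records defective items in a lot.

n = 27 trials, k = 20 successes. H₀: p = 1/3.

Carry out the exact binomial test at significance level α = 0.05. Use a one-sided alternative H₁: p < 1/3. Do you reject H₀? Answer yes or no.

Exact binomial: n=27, k=20, p₀=1/3=0.3333
P(X≤20) from Σ C(n,i)·p₀^i·(1−p₀)^(n−i)
p-value (one-sided, H₁ less) = 1.00000
At α=0.05: p ≥ α → fail to reject H₀

reject H₀: no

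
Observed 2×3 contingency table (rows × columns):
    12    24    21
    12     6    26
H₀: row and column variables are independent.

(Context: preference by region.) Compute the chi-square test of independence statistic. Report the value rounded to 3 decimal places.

test statistic = 9.821

Row totals [57, 44], col totals [24, 30, 47], n=101
χ² = (12−13.54)²/13.54 + (24−16.93)²/16.93 + (21−26.52)²/26.52 + (12−10.46)²/10.46 + (6−13.07)²/13.07 + (26−20.48)²/20.48 = 9.8214
df = 2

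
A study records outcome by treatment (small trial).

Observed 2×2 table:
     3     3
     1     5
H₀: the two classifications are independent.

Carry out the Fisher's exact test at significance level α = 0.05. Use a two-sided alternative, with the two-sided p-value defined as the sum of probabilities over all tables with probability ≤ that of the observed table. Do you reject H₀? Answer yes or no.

Margins: r₁=6, r₂=6, c₁=4, c₂=8, n=12
p_obs = C(6,3)·C(6,1)/C(12,4); sum pmf over tables with pmf ≤ p_obs
p-value (two-sided) = 0.54545
At α=0.05: p ≥ α → fail to reject H₀

reject H₀: no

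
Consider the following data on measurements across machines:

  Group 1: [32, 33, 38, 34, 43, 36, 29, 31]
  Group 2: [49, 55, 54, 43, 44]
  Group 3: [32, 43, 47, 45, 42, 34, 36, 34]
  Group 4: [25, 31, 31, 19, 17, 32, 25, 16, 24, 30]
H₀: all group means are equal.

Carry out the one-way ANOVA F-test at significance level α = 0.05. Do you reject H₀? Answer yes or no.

Group means [34.50, 49.00, 39.12, 25.00], grand mean 34.968
SSB = Σnᵢ(x̄ᵢ−x̄)² = 2118.093; SSW = ΣΣ(x−x̄ᵢ)² = 820.875
MSB = 2118.093/3 = 706.0309; MSW = 820.875/27 = 30.4028
F = MSB/MSW = 23.2226
df = (3, 27)
p-value (upper-tail) = 0.00000
At α=0.05: p < α → reject H₀

reject H₀: yes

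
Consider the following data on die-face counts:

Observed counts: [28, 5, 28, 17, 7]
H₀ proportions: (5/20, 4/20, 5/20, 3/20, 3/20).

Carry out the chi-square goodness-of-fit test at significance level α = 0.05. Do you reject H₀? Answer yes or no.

n = 85; E_i = n·p_i = [21.25, 17.00, 21.25, 12.75, 12.75]
χ² = (28−21.25)²/21.25 + (5−17.00)²/17.00 + (28−21.25)²/21.25 + (17−12.75)²/12.75 + (7−12.75)²/12.75 = 16.7686
df = 4
p-value (upper-tail) = 0.00214
At α=0.05: p < α → reject H₀

reject H₀: yes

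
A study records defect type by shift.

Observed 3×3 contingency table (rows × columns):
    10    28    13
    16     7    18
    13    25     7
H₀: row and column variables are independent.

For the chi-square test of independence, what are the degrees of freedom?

df = (r−1)(c−1) = (3−1)·(3−1) = 4

degrees of freedom = 4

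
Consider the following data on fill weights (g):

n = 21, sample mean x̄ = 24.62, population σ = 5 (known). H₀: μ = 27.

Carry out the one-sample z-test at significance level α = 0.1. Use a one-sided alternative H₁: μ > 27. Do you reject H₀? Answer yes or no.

reject H₀: no

SE = σ/√n = 5/√21 = 1.0911
z = (x̄−μ₀)/SE = (24.62−27)/1.0911 = -2.1813
p-value (one-sided, H₁ greater) = 0.98542
At α=0.1: p ≥ α → fail to reject H₀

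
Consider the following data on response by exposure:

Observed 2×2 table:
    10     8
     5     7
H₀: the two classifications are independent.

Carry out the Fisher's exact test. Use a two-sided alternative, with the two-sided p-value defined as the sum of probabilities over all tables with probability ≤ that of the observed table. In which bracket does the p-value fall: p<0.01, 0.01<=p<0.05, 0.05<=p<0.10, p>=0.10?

p-value bracket: p>=0.10

Margins: r₁=18, r₂=12, c₁=15, c₂=15, n=30
p_obs = C(18,10)·C(12,5)/C(30,15); sum pmf over tables with pmf ≤ p_obs
p-value (two-sided) = 0.71038
→ bracket: p>=0.10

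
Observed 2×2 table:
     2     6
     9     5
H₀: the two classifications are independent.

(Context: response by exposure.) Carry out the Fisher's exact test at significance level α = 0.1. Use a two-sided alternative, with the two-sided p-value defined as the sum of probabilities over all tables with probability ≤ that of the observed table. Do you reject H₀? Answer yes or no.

Margins: r₁=8, r₂=14, c₁=11, c₂=11, n=22
p_obs = C(8,2)·C(14,9)/C(22,11); sum pmf over tables with pmf ≤ p_obs
p-value (two-sided) = 0.18266
At α=0.1: p ≥ α → fail to reject H₀

reject H₀: no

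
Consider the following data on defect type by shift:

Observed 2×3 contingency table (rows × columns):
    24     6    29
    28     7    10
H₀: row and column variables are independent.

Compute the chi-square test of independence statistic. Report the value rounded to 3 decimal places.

Row totals [59, 45], col totals [52, 13, 39], n=104
χ² = (24−29.50)²/29.50 + (6−7.38)²/7.38 + (29−22.12)²/22.12 + (28−22.50)²/22.50 + (7−5.62)²/5.62 + (10−16.88)²/16.88 = 7.8996
df = 2

test statistic = 7.900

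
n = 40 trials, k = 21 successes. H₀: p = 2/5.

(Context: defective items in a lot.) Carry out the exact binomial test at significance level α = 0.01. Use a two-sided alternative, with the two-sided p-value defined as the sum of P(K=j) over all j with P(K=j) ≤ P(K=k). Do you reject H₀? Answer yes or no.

reject H₀: no

Exact binomial: n=40, k=21, p₀=2/5=0.4000
P(X=j) = C(n,j)·p₀^j·(1−p₀)^(n−j); p = Σ P(X=j) over j with P(X=j) ≤ P(X=21)
p-value (two-sided) = 0.10957
At α=0.01: p ≥ α → fail to reject H₀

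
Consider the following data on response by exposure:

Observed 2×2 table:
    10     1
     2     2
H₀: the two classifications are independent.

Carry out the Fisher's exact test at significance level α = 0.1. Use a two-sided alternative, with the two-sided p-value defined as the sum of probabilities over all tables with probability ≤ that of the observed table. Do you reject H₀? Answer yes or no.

reject H₀: no

Margins: r₁=11, r₂=4, c₁=12, c₂=3, n=15
p_obs = C(11,10)·C(4,2)/C(15,12); sum pmf over tables with pmf ≤ p_obs
p-value (two-sided) = 0.15385
At α=0.1: p ≥ α → fail to reject H₀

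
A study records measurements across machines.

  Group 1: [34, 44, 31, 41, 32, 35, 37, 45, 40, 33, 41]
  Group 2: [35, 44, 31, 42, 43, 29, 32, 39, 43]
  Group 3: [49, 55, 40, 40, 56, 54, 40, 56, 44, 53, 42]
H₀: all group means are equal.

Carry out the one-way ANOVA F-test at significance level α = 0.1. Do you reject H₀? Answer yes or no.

Group means [37.55, 37.56, 48.09], grand mean 41.290
SSB = Σnᵢ(x̄ᵢ−x̄)² = 788.529; SSW = ΣΣ(x−x̄ᵢ)² = 999.859
MSB = 788.529/2 = 394.2643; MSW = 999.859/28 = 35.7092
F = MSB/MSW = 11.0410
df = (2, 28)
p-value (upper-tail) = 0.00029
At α=0.1: p < α → reject H₀

reject H₀: yes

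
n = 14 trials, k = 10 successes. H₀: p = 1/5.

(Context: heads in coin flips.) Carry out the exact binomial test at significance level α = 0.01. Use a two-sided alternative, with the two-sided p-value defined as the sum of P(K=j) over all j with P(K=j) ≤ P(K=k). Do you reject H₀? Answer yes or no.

Exact binomial: n=14, k=10, p₀=1/5=0.2000
P(X=j) = C(n,j)·p₀^j·(1−p₀)^(n−j); p = Σ P(X=j) over j with P(X=j) ≤ P(X=10)
p-value (two-sided) = 0.00005
At α=0.01: p < α → reject H₀

reject H₀: yes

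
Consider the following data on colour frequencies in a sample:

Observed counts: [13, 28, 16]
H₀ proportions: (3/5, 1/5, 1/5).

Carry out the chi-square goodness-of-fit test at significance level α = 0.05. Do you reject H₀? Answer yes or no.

n = 57; E_i = n·p_i = [34.20, 11.40, 11.40]
χ² = (13−34.20)²/34.20 + (28−11.40)²/11.40 + (16−11.40)²/11.40 = 39.1696
df = 2
p-value (upper-tail) = 0.00000
At α=0.05: p < α → reject H₀

reject H₀: yes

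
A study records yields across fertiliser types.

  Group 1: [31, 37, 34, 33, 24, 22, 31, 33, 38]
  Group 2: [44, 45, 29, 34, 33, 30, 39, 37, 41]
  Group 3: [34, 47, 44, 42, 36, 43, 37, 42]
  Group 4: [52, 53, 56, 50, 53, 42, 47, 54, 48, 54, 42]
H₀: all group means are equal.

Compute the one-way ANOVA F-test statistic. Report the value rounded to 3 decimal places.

Group means [31.44, 36.89, 40.62, 50.09], grand mean 40.297
SSB = Σnᵢ(x̄ᵢ−x̄)² = 1865.835; SSW = ΣΣ(x−x̄ᵢ)² = 871.895
MSB = 1865.835/3 = 621.9448; MSW = 871.895/33 = 26.4211
F = MSB/MSW = 23.5397
df = (3, 33)

test statistic = 23.540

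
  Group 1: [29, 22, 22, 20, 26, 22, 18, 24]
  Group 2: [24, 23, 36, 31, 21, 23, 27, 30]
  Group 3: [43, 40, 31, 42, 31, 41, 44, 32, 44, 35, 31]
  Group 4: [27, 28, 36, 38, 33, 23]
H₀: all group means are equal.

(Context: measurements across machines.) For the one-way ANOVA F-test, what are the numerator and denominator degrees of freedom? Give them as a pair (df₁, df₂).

degrees of freedom = [3, 29]

k = 4 groups, N = 33 total
df = (k−1, N−k) = (4−1, 33−4) = (3, 29)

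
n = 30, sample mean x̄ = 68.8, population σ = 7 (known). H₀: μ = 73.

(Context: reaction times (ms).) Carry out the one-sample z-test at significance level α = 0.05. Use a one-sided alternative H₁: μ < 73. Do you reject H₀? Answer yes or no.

reject H₀: yes

SE = σ/√n = 7/√30 = 1.2780
z = (x̄−μ₀)/SE = (68.8−73)/1.2780 = -3.2863
p-value (one-sided, H₁ less) = 0.00051
At α=0.05: p < α → reject H₀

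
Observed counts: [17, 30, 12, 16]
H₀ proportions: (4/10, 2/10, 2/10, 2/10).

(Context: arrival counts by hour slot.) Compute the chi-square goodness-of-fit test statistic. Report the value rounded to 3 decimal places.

test statistic = 21.300

n = 75; E_i = n·p_i = [30.00, 15.00, 15.00, 15.00]
χ² = (17−30.00)²/30.00 + (30−15.00)²/15.00 + (12−15.00)²/15.00 + (16−15.00)²/15.00 = 21.3000
df = 3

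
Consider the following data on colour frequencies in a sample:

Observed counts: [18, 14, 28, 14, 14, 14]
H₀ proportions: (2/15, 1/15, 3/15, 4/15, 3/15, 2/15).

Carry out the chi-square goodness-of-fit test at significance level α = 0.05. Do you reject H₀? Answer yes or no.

n = 102; E_i = n·p_i = [13.60, 6.80, 20.40, 27.20, 20.40, 13.60]
χ² = (18−13.60)²/13.60 + (14−6.80)²/6.80 + (28−20.40)²/20.40 + (14−27.20)²/27.20 + (14−20.40)²/20.40 + (14−13.60)²/13.60 = 20.3039
df = 5
p-value (upper-tail) = 0.00110
At α=0.05: p < α → reject H₀

reject H₀: yes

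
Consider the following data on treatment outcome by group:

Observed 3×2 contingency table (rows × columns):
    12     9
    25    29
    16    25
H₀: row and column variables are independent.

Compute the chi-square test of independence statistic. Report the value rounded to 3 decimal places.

test statistic = 1.852

Row totals [21, 54, 41], col totals [53, 63], n=116
χ² = (12−9.59)²/9.59 + (9−11.41)²/11.41 + (25−24.67)²/24.67 + (29−29.33)²/29.33 + (16−18.73)²/18.73 + (25−22.27)²/22.27 = 1.8522
df = 2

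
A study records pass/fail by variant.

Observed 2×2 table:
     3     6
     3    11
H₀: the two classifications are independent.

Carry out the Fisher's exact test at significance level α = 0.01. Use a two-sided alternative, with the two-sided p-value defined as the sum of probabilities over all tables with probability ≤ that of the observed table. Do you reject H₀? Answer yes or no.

Margins: r₁=9, r₂=14, c₁=6, c₂=17, n=23
p_obs = C(9,3)·C(14,3)/C(23,6); sum pmf over tables with pmf ≤ p_obs
p-value (two-sided) = 0.64302
At α=0.01: p ≥ α → fail to reject H₀

reject H₀: no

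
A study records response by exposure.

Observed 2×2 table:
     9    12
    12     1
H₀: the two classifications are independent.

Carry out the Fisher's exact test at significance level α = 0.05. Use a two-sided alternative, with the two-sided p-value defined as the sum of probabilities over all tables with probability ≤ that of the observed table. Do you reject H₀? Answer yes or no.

Margins: r₁=21, r₂=13, c₁=21, c₂=13, n=34
p_obs = C(21,9)·C(13,12)/C(34,21); sum pmf over tables with pmf ≤ p_obs
p-value (two-sided) = 0.00476
At α=0.05: p < α → reject H₀

reject H₀: yes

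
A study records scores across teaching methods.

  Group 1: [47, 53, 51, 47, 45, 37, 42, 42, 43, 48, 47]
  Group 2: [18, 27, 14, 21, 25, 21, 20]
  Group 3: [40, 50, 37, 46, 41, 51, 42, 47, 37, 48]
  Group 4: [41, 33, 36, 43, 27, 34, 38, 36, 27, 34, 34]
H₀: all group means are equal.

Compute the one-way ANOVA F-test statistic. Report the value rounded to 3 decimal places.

Group means [45.64, 20.86, 43.90, 34.82], grand mean 37.692
SSB = Σnᵢ(x̄ᵢ−x̄)² = 3154.369; SSW = ΣΣ(x−x̄ᵢ)² = 799.939
MSB = 3154.369/3 = 1051.4562; MSW = 799.939/35 = 22.8554
F = MSB/MSW = 46.0047
df = (3, 35)

test statistic = 46.005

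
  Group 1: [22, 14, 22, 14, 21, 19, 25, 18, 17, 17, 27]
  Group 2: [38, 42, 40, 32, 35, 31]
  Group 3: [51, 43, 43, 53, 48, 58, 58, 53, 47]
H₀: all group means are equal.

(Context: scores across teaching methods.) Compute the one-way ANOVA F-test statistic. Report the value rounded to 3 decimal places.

Group means [19.64, 36.33, 50.44], grand mean 34.154
SSB = Σnᵢ(x̄ᵢ−x̄)² = 4735.284; SSW = ΣΣ(x−x̄ᵢ)² = 530.101
MSB = 4735.284/2 = 2367.6418; MSW = 530.101/23 = 23.0479
F = MSB/MSW = 102.7271
df = (2, 23)

test statistic = 102.727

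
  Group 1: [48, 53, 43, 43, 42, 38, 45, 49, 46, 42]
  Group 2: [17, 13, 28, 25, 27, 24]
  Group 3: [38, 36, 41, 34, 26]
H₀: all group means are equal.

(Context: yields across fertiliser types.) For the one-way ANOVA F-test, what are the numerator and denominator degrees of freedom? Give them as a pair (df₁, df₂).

degrees of freedom = [2, 18]

k = 3 groups, N = 21 total
df = (k−1, N−k) = (3−1, 21−3) = (2, 18)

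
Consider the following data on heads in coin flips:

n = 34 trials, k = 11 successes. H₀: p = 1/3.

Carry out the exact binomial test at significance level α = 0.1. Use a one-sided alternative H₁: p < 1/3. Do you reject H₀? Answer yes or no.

reject H₀: no

Exact binomial: n=34, k=11, p₀=1/3=0.3333
P(X≤11) from Σ C(n,i)·p₀^i·(1−p₀)^(n−i)
p-value (one-sided, H₁ less) = 0.53223
At α=0.1: p ≥ α → fail to reject H₀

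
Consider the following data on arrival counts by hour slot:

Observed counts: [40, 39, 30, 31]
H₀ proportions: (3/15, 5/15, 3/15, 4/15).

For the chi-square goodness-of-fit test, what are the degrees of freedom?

df = k − 1 = 4 − 1 = 3

degrees of freedom = 3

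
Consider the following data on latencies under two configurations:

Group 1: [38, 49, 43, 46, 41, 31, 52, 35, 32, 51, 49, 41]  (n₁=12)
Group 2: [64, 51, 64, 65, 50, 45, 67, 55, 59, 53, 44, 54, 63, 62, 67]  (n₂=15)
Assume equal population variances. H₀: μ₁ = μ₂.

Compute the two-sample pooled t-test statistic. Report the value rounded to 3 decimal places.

x̄₁=42.333, s₁=7.278, n₁=12
x̄₂=57.533, s₂=7.791, n₂=15
s_p² = [11·7.278² + 14·7.791²]/25 = 57.2960
SE = √(s_p²·(1/12+1/15)) = 2.9316
t = (42.333−57.533)/2.9316 = -5.1848
df = 25

test statistic = -5.185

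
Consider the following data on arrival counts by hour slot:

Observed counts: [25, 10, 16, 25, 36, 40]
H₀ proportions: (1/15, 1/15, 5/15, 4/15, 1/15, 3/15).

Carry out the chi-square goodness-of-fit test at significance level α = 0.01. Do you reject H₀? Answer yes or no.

n = 152; E_i = n·p_i = [10.13, 10.13, 50.67, 40.53, 10.13, 30.40]
χ² = (25−10.13)²/10.13 + (10−10.13)²/10.13 + (16−50.67)²/50.67 + (25−40.53)²/40.53 + (36−10.13)²/10.13 + (40−30.40)²/30.40 = 120.5444
df = 5
p-value (upper-tail) = 0.00000
At α=0.01: p < α → reject H₀

reject H₀: yes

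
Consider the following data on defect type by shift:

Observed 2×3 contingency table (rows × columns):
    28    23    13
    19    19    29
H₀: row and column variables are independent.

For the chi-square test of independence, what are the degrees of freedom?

degrees of freedom = 2

df = (r−1)(c−1) = (2−1)·(3−1) = 2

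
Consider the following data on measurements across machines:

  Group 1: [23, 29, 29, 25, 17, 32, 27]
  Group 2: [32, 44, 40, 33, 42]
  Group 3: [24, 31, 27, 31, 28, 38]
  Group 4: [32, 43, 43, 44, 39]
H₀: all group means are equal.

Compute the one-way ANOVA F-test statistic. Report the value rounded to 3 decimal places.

test statistic = 10.581

Group means [26.00, 38.20, 29.83, 40.20], grand mean 32.739
SSB = Σnᵢ(x̄ᵢ−x̄)² = 796.001; SSW = ΣΣ(x−x̄ᵢ)² = 476.433
MSB = 796.001/3 = 265.3338; MSW = 476.433/19 = 25.0754
F = MSB/MSW = 10.5814
df = (3, 19)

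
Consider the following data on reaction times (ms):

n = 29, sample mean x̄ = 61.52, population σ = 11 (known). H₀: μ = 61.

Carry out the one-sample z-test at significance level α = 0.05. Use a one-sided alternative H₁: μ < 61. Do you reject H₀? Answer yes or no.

SE = σ/√n = 11/√29 = 2.0426
z = (x̄−μ₀)/SE = (61.52−61)/2.0426 = 0.2546
p-value (one-sided, H₁ less) = 0.60047
At α=0.05: p ≥ α → fail to reject H₀

reject H₀: no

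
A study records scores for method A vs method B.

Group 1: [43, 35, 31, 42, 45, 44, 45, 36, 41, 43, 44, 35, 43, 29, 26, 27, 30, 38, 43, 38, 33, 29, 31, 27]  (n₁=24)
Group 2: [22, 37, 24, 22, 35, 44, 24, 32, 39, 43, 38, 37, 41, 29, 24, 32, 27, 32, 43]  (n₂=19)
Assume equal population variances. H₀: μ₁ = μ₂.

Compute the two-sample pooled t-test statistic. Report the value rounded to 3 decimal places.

test statistic = 1.709

x̄₁=36.583, s₁=6.606, n₁=24
x̄₂=32.895, s₂=7.534, n₂=19
s_p² = [23·6.606² + 18·7.534²]/41 = 49.4054
SE = √(s_p²·(1/24+1/19)) = 2.1584
t = (36.583−32.895)/2.1584 = 1.7089
df = 41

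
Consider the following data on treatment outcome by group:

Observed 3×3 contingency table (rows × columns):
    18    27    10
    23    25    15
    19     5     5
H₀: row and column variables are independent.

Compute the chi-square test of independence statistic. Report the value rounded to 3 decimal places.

Row totals [55, 63, 29], col totals [60, 57, 30], n=147
χ² = (18−22.45)²/22.45 + (27−21.33)²/21.33 + (10−11.22)²/11.22 + (23−25.71)²/25.71 + (25−24.43)²/24.43 + (15−12.86)²/12.86 + (19−11.84)²/11.84 + (5−11.24)²/11.24 + (5−5.92)²/5.92 = 11.1273
df = 4

test statistic = 11.127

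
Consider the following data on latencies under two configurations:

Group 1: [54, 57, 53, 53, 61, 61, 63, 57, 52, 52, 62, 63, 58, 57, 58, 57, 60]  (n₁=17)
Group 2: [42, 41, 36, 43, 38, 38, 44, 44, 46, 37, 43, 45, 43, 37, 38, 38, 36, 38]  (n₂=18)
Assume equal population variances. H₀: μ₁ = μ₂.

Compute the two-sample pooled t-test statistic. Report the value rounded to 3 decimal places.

x̄₁=57.529, s₁=3.760, n₁=17
x̄₂=40.389, s₂=3.363, n₂=18
s_p² = [16·3.760² + 17·3.363²]/33 = 12.6822
SE = √(s_p²·(1/17+1/18)) = 1.2044
t = (57.529−40.389)/1.2044 = 14.2316
df = 33

test statistic = 14.232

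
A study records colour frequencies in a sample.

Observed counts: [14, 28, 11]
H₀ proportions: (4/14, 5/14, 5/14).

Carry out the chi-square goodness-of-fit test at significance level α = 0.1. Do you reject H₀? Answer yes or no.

n = 53; E_i = n·p_i = [15.14, 18.93, 18.93]
χ² = (14−15.14)²/15.14 + (28−18.93)²/18.93 + (11−18.93)²/18.93 = 7.7547
df = 2
p-value (upper-tail) = 0.02071
At α=0.1: p < α → reject H₀

reject H₀: yes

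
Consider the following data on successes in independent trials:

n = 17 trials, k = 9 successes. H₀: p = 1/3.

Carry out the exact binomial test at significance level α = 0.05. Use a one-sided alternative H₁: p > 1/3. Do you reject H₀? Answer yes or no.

reject H₀: no

Exact binomial: n=17, k=9, p₀=1/3=0.3333
P(X≥9) from Σ C(n,i)·p₀^i·(1−p₀)^(n−i)
p-value (one-sided, H₁ greater) = 0.07548
At α=0.05: p ≥ α → fail to reject H₀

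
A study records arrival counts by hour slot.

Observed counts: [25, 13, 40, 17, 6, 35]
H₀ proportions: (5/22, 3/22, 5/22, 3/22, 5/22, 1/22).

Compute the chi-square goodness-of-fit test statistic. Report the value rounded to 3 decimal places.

n = 136; E_i = n·p_i = [30.91, 18.55, 30.91, 18.55, 30.91, 6.18]
χ² = (25−30.91)²/30.91 + (13−18.55)²/18.55 + (40−30.91)²/30.91 + (17−18.55)²/18.55 + (6−30.91)²/30.91 + (35−6.18)²/6.18 = 160.0078
df = 5

test statistic = 160.008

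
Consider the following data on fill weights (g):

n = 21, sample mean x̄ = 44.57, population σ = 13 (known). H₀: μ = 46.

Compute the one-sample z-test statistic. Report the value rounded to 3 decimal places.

SE = σ/√n = 13/√21 = 2.8368
z = (x̄−μ₀)/SE = (44.57−46)/2.8368 = -0.5041

test statistic = -0.504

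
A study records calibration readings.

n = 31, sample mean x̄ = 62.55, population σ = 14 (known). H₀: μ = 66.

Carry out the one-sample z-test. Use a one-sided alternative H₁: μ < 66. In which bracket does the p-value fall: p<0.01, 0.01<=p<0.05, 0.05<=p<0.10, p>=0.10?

SE = σ/√n = 14/√31 = 2.5145
z = (x̄−μ₀)/SE = (62.55−66)/2.5145 = -1.3721
p-value (one-sided, H₁ less) = 0.08502
→ bracket: 0.05<=p<0.10

p-value bracket: 0.05<=p<0.10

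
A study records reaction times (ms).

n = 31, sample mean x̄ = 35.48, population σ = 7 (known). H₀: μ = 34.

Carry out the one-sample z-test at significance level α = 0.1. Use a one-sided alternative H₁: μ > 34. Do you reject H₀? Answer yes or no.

reject H₀: no

SE = σ/√n = 7/√31 = 1.2572
z = (x̄−μ₀)/SE = (35.48−34)/1.2572 = 1.1772
p-value (one-sided, H₁ greater) = 0.11956
At α=0.1: p ≥ α → fail to reject H₀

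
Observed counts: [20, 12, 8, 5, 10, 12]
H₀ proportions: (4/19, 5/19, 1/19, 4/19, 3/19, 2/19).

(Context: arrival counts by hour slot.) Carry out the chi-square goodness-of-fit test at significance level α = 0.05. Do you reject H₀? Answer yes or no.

reject H₀: yes

n = 67; E_i = n·p_i = [14.11, 17.63, 3.53, 14.11, 10.58, 7.05]
χ² = (20−14.11)²/14.11 + (12−17.63)²/17.63 + (8−3.53)²/3.53 + (5−14.11)²/14.11 + (10−10.58)²/10.58 + (12−7.05)²/7.05 = 19.3177
df = 5
p-value (upper-tail) = 0.00168
At α=0.05: p < α → reject H₀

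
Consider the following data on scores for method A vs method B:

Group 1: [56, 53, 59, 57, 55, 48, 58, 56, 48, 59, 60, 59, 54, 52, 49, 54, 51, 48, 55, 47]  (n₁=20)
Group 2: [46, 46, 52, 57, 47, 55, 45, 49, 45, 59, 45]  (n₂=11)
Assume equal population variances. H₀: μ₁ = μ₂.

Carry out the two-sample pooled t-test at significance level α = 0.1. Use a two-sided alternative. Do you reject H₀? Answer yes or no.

x̄₁=53.900, s₁=4.241, n₁=20
x̄₂=49.636, s₂=5.240, n₂=11
s_p² = [19·4.241² + 10·5.240²]/29 = 21.2533
SE = √(s_p²·(1/20+1/11)) = 1.7305
t = (53.900−49.636)/1.7305 = 2.4638
df = 29
p-value (two-sided) = 0.01992
At α=0.1: p < α → reject H₀

reject H₀: yes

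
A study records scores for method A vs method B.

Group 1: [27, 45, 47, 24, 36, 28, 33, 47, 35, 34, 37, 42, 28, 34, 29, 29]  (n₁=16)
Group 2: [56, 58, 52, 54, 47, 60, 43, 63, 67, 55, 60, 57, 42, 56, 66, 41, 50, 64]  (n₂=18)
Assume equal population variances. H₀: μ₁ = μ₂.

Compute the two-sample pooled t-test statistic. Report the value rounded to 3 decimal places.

test statistic = -7.725

x̄₁=34.688, s₁=7.310, n₁=16
x̄₂=55.056, s₂=7.981, n₂=18
s_p² = [15·7.310² + 17·7.981²]/32 = 58.8869
SE = √(s_p²·(1/16+1/18)) = 2.6367
t = (34.688−55.056)/2.6367 = -7.7250
df = 32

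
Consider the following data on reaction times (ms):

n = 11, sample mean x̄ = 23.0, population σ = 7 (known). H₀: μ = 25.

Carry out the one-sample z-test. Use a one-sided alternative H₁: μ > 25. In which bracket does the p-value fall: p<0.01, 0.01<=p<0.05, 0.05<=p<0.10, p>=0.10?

p-value bracket: p>=0.10

SE = σ/√n = 7/√11 = 2.1106
z = (x̄−μ₀)/SE = (23.0−25)/2.1106 = -0.9476
p-value (one-sided, H₁ greater) = 0.82834
→ bracket: p>=0.10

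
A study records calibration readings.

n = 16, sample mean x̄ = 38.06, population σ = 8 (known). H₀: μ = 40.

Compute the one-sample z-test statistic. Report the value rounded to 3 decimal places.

test statistic = -0.970

SE = σ/√n = 8/√16 = 2.0000
z = (x̄−μ₀)/SE = (38.06−40)/2.0000 = -0.9700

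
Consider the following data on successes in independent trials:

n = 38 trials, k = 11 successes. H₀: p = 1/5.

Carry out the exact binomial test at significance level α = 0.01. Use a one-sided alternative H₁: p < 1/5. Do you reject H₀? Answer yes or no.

reject H₀: no

Exact binomial: n=38, k=11, p₀=1/5=0.2000
P(X≤11) from Σ C(n,i)·p₀^i·(1−p₀)^(n−i)
p-value (one-sided, H₁ less) = 0.93769
At α=0.01: p ≥ α → fail to reject H₀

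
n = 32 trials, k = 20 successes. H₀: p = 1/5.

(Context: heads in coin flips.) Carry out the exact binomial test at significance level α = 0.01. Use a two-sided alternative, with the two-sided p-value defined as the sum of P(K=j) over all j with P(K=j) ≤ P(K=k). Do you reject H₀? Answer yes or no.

reject H₀: yes

Exact binomial: n=32, k=20, p₀=1/5=0.2000
P(X=j) = C(n,j)·p₀^j·(1−p₀)^(n−j); p = Σ P(X=j) over j with P(X=j) ≤ P(X=20)
p-value (two-sided) = 0.00000
At α=0.01: p < α → reject H₀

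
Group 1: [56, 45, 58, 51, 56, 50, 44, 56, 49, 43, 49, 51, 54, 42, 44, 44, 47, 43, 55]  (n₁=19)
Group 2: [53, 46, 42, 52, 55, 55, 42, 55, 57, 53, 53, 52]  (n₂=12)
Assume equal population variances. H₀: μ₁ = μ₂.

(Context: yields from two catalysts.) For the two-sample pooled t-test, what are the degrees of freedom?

df = n₁ + n₂ − 2 = 19 + 12 − 2 = 29

degrees of freedom = 29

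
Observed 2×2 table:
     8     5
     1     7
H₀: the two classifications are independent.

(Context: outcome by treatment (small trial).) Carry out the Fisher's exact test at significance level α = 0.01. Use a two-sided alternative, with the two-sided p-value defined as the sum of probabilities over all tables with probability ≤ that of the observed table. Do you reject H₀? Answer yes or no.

reject H₀: no

Margins: r₁=13, r₂=8, c₁=9, c₂=12, n=21
p_obs = C(13,8)·C(8,1)/C(21,9); sum pmf over tables with pmf ≤ p_obs
p-value (two-sided) = 0.06687
At α=0.01: p ≥ α → fail to reject H₀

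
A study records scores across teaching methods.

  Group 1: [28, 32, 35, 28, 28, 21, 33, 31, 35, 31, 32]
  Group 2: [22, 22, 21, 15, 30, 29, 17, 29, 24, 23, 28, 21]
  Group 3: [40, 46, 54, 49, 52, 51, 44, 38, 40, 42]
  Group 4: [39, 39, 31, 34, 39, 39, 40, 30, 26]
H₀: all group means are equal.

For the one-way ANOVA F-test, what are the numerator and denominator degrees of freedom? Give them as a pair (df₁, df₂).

k = 4 groups, N = 42 total
df = (k−1, N−k) = (4−1, 42−4) = (3, 38)

degrees of freedom = [3, 38]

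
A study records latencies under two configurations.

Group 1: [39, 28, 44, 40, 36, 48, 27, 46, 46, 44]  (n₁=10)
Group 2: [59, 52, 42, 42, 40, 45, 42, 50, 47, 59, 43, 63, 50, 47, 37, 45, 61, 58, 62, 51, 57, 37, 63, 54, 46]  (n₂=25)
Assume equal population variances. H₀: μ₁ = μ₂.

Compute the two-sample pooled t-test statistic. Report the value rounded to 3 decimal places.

test statistic = -3.396

x̄₁=39.800, s₁=7.436, n₁=10
x̄₂=50.080, s₂=8.321, n₂=25
s_p² = [9·7.436² + 24·8.321²]/33 = 65.4376
SE = √(s_p²·(1/10+1/25)) = 3.0268
t = (39.800−50.080)/3.0268 = -3.3964
df = 33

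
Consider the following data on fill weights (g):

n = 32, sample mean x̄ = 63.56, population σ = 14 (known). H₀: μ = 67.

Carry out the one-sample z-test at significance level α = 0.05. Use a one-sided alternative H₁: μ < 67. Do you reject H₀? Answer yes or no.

SE = σ/√n = 14/√32 = 2.4749
z = (x̄−μ₀)/SE = (63.56−67)/2.4749 = -1.3900
p-value (one-sided, H₁ less) = 0.08227
At α=0.05: p ≥ α → fail to reject H₀

reject H₀: no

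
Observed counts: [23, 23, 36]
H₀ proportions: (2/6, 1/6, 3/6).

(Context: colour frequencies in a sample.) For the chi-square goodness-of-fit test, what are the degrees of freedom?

degrees of freedom = 2

df = k − 1 = 3 − 1 = 2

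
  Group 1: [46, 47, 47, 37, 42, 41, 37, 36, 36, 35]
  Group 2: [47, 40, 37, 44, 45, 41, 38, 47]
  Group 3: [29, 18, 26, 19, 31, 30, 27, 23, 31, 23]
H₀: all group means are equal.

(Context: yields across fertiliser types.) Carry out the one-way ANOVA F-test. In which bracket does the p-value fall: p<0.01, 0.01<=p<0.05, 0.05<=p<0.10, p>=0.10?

Group means [40.40, 42.38, 25.70], grand mean 35.714
SSB = Σnᵢ(x̄ᵢ−x̄)² = 1577.339; SSW = ΣΣ(x−x̄ᵢ)² = 526.375
MSB = 1577.339/2 = 788.6696; MSW = 526.375/25 = 21.0550
F = MSB/MSW = 37.4576
df = (2, 25)
p-value (upper-tail) = 0.00000
→ bracket: p<0.01

p-value bracket: p<0.01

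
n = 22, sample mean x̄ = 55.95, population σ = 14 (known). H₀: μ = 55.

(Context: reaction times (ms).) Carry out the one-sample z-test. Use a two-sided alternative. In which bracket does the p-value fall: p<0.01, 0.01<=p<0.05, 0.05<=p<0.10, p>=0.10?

SE = σ/√n = 14/√22 = 2.9848
z = (x̄−μ₀)/SE = (55.95−55)/2.9848 = 0.3183
p-value (two-sided) = 0.75027
→ bracket: p>=0.10

p-value bracket: p>=0.10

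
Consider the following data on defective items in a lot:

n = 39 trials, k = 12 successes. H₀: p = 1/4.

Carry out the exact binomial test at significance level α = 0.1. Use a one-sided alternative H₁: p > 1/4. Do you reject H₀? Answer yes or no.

Exact binomial: n=39, k=12, p₀=1/4=0.2500
P(X≥12) from Σ C(n,i)·p₀^i·(1−p₀)^(n−i)
p-value (one-sided, H₁ greater) = 0.25314
At α=0.1: p ≥ α → fail to reject H₀

reject H₀: no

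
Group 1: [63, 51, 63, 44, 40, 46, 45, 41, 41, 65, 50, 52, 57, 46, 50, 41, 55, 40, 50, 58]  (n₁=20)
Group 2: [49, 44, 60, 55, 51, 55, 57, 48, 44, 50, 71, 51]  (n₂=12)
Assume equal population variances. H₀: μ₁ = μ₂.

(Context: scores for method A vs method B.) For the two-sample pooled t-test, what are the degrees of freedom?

degrees of freedom = 30

df = n₁ + n₂ − 2 = 20 + 12 − 2 = 30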